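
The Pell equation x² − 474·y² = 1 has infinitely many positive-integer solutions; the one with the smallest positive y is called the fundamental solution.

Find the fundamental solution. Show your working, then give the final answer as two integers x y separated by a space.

d=474: √d = [21; 1,3,2,1,1,…,3,1,42] (ℓ=14, even), read p_13/q_13
a_0=21:  p_0=21·1+0=21,  q_0=21·0+1=1
a_1=1:  p_1=1·21+1=22,  q_1=1·1+0=1
…
a_4=1:  p_4=1·196+87=283,  q_4=1·9+4=13
…
a_10=1:  p_10=1·10864+5813=16677,  q_10=1·499+267=766
…
a_12=3:  p_12=3·44218+16677=149331,  q_12=3·2031+766=6859
a_13=1:  p_13=1·149331+44218=193549,  q_13=1·6859+2031=8890
→ (193549, 8890).  Check: 193549²=37461215401, 474·8890²=37461215400, difference 1.

193549 8890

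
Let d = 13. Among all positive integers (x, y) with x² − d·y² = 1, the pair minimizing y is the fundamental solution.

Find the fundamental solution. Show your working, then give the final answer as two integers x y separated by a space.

[3; 1,1,1,1,6] for √13; ℓ=5 ⇒ convergent index 9
step 0: (3, 1)  from 3·(1,0) + (0,1)
step 1: (4, 1)  from 1·(3,1) + (1,0)
…
step 3: (11, 3)  from 1·(7,2) + (4,1)
step 4: (18, 5)  from 1·(11,3) + (7,2)
…
step 6: (137, 38)  from 1·(119,33) + (18,5)
…
step 8: (393, 109)  from 1·(256,71) + (137,38)
step 9: (649, 180)  from 1·(393,109) + (256,71)
fundamental: x₁=649, y₁=180  (since 421201 − 13·32400 = 1)

649 180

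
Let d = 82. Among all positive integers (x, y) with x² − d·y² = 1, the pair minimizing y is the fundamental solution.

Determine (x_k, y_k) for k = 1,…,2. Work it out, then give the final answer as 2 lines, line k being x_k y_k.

[9; 18] for √82; ℓ=1 ⇒ convergent index 1
step 0: (9, 1)  from 9·(1,0) + (0,1)
step 1: (163, 18)  from 18·(9,1) + (1,0)
(x₁, y₁) = (163, 18);  163² − 82·18² = 1 ✓
(x_2, y_2) = (163·163 + 82·18·18, 163·18 + 18·163) = (53137, 5868)

163 18
53137 5868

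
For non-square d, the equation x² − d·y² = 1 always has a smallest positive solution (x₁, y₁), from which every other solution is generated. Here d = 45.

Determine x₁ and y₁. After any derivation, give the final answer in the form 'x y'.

√45 → a₀=6, period (1,2,2,2,1,12); ℓ=6 even so k=5
i=0: a=6 ⇒ p=6, q=1
i=1: a=1 ⇒ p=7, q=1
i=2: a=2 ⇒ p=20, q=3
i=3: a=2 ⇒ p=47, q=7
i=4: a=2 ⇒ p=114, q=17
i=5: a=1 ⇒ p=161, q=24
→ (161, 24).  Check: 161²=25921, 45·24²=25920, difference 1.

161 24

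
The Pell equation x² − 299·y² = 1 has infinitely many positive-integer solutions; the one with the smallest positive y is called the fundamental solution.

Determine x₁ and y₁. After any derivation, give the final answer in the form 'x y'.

415 24

[17; 3,2,3,34] for √299; ℓ=4 ⇒ convergent index 3
i=0: a=17 ⇒ p=17, q=1
i=1: a=3 ⇒ p=52, q=3
i=2: a=2 ⇒ p=121, q=7
i=3: a=3 ⇒ p=415, q=24
(x₁, y₁) = (415, 24);  415² − 299·24² = 1 ✓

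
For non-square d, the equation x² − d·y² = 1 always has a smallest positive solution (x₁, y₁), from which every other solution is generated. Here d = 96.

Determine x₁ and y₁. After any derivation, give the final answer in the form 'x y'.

d=96: √d = [9; 1,3,1,18] (ℓ=4, even), read p_3/q_3
i=0: a=9 ⇒ p=9, q=1
…
i=2: a=3 ⇒ p=39, q=4
i=3: a=1 ⇒ p=49, q=5
→ (49, 5).  Check: 49²=2401, 96·5²=2400, difference 1.

49 5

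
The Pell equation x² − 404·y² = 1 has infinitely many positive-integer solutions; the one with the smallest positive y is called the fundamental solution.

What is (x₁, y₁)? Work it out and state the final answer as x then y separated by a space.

201 10

√404 → a₀=20, period (10,40); ℓ=2 even so k=1
step 0: (20, 1)  from 20·(1,0) + (0,1)
step 1: (201, 10)  from 10·(20,1) + (1,0)
→ (201, 10).  Check: 201²=40401, 404·10²=40400, difference 1.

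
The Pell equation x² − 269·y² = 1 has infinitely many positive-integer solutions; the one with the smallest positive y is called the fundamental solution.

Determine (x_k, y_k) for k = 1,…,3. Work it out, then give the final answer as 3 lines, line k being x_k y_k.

13449 820
361751201 22056360
9730383791049 593271970460

d=269: √d = [16; 2,2,32] (ℓ=3, odd), read p_5/q_5
a_0=16:  p_0=16·1+0=16,  q_0=16·0+1=1
a_1=2:  p_1=2·16+1=33,  q_1=2·1+0=2
…
a_4=2:  p_4=2·2657+82=5396,  q_4=2·162+5=329
a_5=2:  p_5=2·5396+2657=13449,  q_5=2·329+162=820
fundamental: x₁=13449, y₁=820  (since 180875601 − 269·672400 = 1)
(x_2, y_2) = (13449·13449 + 269·820·820, 13449·820 + 820·13449) = (361751201, 22056360)
(x_3, y_3) = (13449·361751201 + 269·820·22056360, 13449·22056360 + 820·361751201) = (9730383791049, 593271970460)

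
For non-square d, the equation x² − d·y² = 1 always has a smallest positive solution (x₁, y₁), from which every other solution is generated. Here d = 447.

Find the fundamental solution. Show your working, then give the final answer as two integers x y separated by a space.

148 7

√447 → a₀=21, period (7,42); ℓ=2 even so k=1
i=0: a=21 ⇒ p=21, q=1
i=1: a=7 ⇒ p=148, q=7
→ (148, 7).  Check: 148²=21904, 447·7²=21903, difference 1.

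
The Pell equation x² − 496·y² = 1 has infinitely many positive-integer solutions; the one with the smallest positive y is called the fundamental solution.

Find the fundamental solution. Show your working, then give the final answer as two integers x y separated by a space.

√496 = [22; 3,1,2,4,1,…,1,3,44, …], period ℓ=16 (even) → k=15
k=0  a_k=22  p_k/q_k = 22/1
k=1  a_k=3  p_k/q_k = 67/3
…
k=3  a_k=2  p_k/q_k = 245/11
…
k=6  a_k=1  p_k/q_k = 2383/107
k=7  a_k=2  p_k/q_k = 6080/273
k=8  a_k=2  p_k/q_k = 14543/653
k=9  a_k=2  p_k/q_k = 35166/1579
k=10  a_k=1  p_k/q_k = 49709/2232
…
k=12  a_k=4  p_k/q_k = 389209/17476
k=13  a_k=2  p_k/q_k = 863293/38763
k=14  a_k=1  p_k/q_k = 1252502/56239
k=15  a_k=3  p_k/q_k = 4620799/207480
(x₁, y₁) = (4620799, 207480);  4620799² − 496·207480² = 1 ✓

4620799 207480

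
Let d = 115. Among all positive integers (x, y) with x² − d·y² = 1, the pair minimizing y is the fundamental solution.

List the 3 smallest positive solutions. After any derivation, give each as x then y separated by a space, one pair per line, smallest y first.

1126 105
2535751 236460
5710510126 532507815

d=115: √d = [10; 1,2,1,1,1,1,1,2,1,20] (ℓ=10, even), read p_9/q_9
step 0: (10, 1)  from 10·(1,0) + (0,1)
step 1: (11, 1)  from 1·(10,1) + (1,0)
step 2: (32, 3)  from 2·(11,1) + (10,1)
step 3: (43, 4)  from 1·(32,3) + (11,1)
…
step 5: (118, 11)  from 1·(75,7) + (43,4)
…
step 7: (311, 29)  from 1·(193,18) + (118,11)
step 8: (815, 76)  from 2·(311,29) + (193,18)
step 9: (1126, 105)  from 1·(815,76) + (311,29)
→ (1126, 105).  Check: 1126²=1267876, 115·105²=1267875, difference 1.
n=2: (1126,105)∘(1126,105) = (1126·1126+115·105·105, 1126·105+105·1126) = (2535751,236460)
n=3: (2535751,236460)∘(1126,105) = (1126·2535751+115·105·236460, 1126·236460+105·2535751) = (5710510126,532507815)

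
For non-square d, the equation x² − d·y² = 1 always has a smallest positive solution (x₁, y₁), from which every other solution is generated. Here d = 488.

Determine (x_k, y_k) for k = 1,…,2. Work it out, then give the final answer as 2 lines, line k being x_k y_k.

243 11
118097 5346

√488 = [22; 11,44, …], period ℓ=2 (even) → k=1
k=0  a_k=22  p_k/q_k = 22/1
k=1  a_k=11  p_k/q_k = 243/11
(x₁, y₁) = (243, 11);  243² − 488·11² = 1 ✓
n=2: (243,11)∘(243,11) = (243·243+488·11·11, 243·11+11·243) = (118097,5346)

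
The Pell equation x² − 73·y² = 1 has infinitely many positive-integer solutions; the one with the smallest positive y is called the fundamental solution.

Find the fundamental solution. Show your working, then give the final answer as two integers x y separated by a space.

√73 → a₀=8, period (1,1,5,5,1,1,16); ℓ=7 odd so k=13
i=0: a=8 ⇒ p=8, q=1
i=1: a=1 ⇒ p=9, q=1
…
i=3: a=5 ⇒ p=94, q=11
i=4: a=5 ⇒ p=487, q=57
…
i=6: a=1 ⇒ p=1068, q=125
i=7: a=16 ⇒ p=17669, q=2068
i=8: a=1 ⇒ p=18737, q=2193
i=9: a=1 ⇒ p=36406, q=4261
i=10: a=5 ⇒ p=200767, q=23498
i=11: a=5 ⇒ p=1040241, q=121751
i=12: a=1 ⇒ p=1241008, q=145249
i=13: a=1 ⇒ p=2281249, q=267000
fundamental: x₁=2281249, y₁=267000  (since 5204097000001 − 73·71289000000 = 1)

2281249 267000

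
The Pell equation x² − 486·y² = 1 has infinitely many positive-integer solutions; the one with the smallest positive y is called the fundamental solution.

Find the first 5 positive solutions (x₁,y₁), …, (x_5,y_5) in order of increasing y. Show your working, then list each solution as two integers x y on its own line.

485 22
470449 21340
456335045 20699778
442644523201 20078763320
429364731169925 19476379720622

√486 → a₀=22, period (22,44); ℓ=2 even so k=1
k=0  a_k=22  p_k/q_k = 22/1
k=1  a_k=22  p_k/q_k = 485/22
fundamental: x₁=485, y₁=22  (since 235225 − 486·484 = 1)
k=2:  x_2 = 485·485+486·22·22 = 470449,  y_2 = 485·22+22·485 = 21340
k=3:  x_3 = 485·470449+486·22·21340 = 456335045,  y_3 = 485·21340+22·470449 = 20699778
k=4:  x_4 = 485·456335045+486·22·20699778 = 442644523201,  y_4 = 485·20699778+22·456335045 = 20078763320
k=5:  x_5 = 485·442644523201+486·22·20078763320 = 429364731169925,  y_5 = 485·20078763320+22·442644523201 = 19476379720622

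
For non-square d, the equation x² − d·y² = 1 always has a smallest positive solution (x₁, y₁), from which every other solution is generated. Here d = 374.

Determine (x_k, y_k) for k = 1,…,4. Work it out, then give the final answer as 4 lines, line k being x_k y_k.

d=374: √d = [19; 2,1,18,1,2,38] (ℓ=6, even), read p_5/q_5
a_0=19:  p_0=19·1+0=19,  q_0=19·0+1=1
a_1=2:  p_1=2·19+1=39,  q_1=2·1+0=2
…
a_3=18:  p_3=18·58+39=1083,  q_3=18·3+2=56
a_4=1:  p_4=1·1083+58=1141,  q_4=1·56+3=59
a_5=2:  p_5=2·1141+1083=3365,  q_5=2·59+56=174
(x₁, y₁) = (3365, 174);  3365² − 374·174² = 1 ✓
k=2:  x_2 = 3365·3365+374·174·174 = 22646449,  y_2 = 3365·174+174·3365 = 1171020
k=3:  x_3 = 3365·22646449+374·174·1171020 = 152410598405,  y_3 = 3365·1171020+174·22646449 = 7880964426
k=4:  x_4 = 3365·152410598405+374·174·7880964426 = 1025723304619201,  y_4 = 3365·7880964426+174·152410598405 = 53038889415960

3365 174
22646449 1171020
152410598405 7880964426
1025723304619201 53038889415960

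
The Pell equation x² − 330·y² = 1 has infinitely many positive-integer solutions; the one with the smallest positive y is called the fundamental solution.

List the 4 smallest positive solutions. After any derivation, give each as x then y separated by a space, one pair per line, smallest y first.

[18; 6,36] for √330; ℓ=2 ⇒ convergent index 1
k=0  a_k=18  p_k/q_k = 18/1
k=1  a_k=6  p_k/q_k = 109/6
fundamental: x₁=109, y₁=6  (since 11881 − 330·36 = 1)
(109+6√330)^2 = 23761 + 1308√330
(109+6√330)^3 = 5179789 + 285138√330
(109+6√330)^4 = 1129170241 + 62158776√330

109 6
23761 1308
5179789 285138
1129170241 62158776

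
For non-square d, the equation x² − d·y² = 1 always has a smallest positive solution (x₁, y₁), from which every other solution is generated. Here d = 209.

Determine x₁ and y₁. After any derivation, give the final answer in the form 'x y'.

46551 3220

√209 → a₀=14, period (2,5,3,2,3,5,2,28); ℓ=8 even so k=7
step 0: (14, 1)  from 14·(1,0) + (0,1)
step 1: (29, 2)  from 2·(14,1) + (1,0)
step 2: (159, 11)  from 5·(29,2) + (14,1)
…
step 6: (21266, 1471)  from 5·(4019,278) + (1171,81)
step 7: (46551, 3220)  from 2·(21266,1471) + (4019,278)
(x₁, y₁) = (46551, 3220);  46551² − 209·3220² = 1 ✓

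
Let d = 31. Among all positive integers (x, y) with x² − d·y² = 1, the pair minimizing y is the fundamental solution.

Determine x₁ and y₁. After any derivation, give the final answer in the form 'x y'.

d=31: √d = [5; 1,1,3,5,3,1,1,10] (ℓ=8, even), read p_7/q_7
k=0  a_k=5  p_k/q_k = 5/1
k=1  a_k=1  p_k/q_k = 6/1
…
k=3  a_k=3  p_k/q_k = 39/7
…
k=6  a_k=1  p_k/q_k = 863/155
k=7  a_k=1  p_k/q_k = 1520/273
→ (1520, 273).  Check: 1520²=2310400, 31·273²=2310399, difference 1.

1520 273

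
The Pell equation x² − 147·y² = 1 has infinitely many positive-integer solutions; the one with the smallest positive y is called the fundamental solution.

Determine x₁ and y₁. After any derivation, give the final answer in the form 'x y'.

97 8

[12; 8,24] for √147; ℓ=2 ⇒ convergent index 1
k=0  a_k=12  p_k/q_k = 12/1
k=1  a_k=8  p_k/q_k = 97/8
(x₁, y₁) = (97, 8);  97² − 147·8² = 1 ✓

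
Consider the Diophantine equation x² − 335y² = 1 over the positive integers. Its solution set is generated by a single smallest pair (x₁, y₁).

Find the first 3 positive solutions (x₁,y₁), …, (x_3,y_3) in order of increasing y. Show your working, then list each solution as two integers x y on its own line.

604 33
729631 39864
881393644 48155679

d=335: √d = [18; 3,3,3,36] (ℓ=4, even), read p_3/q_3
i=0: a=18 ⇒ p=18, q=1
i=1: a=3 ⇒ p=55, q=3
i=2: a=3 ⇒ p=183, q=10
i=3: a=3 ⇒ p=604, q=33
→ (604, 33).  Check: 604²=364816, 335·33²=364815, difference 1.
k=2:  x_2 = 604·604+335·33·33 = 729631,  y_2 = 604·33+33·604 = 39864
k=3:  x_3 = 604·729631+335·33·39864 = 881393644,  y_3 = 604·39864+33·729631 = 48155679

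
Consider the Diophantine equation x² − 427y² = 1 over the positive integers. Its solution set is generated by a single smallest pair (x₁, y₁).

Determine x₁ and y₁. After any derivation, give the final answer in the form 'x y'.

d=427: √d = [20; 1,1,1,40] (ℓ=4, even), read p_3/q_3
k=0  a_k=20  p_k/q_k = 20/1
k=1  a_k=1  p_k/q_k = 21/1
k=2  a_k=1  p_k/q_k = 41/2
k=3  a_k=1  p_k/q_k = 62/3
fundamental: x₁=62, y₁=3  (since 3844 − 427·9 = 1)

62 3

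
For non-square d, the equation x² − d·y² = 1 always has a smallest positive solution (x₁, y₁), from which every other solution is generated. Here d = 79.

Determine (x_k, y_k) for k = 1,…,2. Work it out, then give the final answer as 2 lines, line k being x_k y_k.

80 9
12799 1440

√79 → a₀=8, period (1,7,1,16); ℓ=4 even so k=3
step 0: (8, 1)  from 8·(1,0) + (0,1)
step 1: (9, 1)  from 1·(8,1) + (1,0)
step 2: (71, 8)  from 7·(9,1) + (8,1)
step 3: (80, 9)  from 1·(71,8) + (9,1)
fundamental: x₁=80, y₁=9  (since 6400 − 79·81 = 1)
(80+9√79)^2 = 12799 + 1440√79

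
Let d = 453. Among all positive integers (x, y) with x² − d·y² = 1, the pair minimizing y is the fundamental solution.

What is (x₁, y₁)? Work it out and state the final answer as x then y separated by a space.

d=453: √d = [21; 3,1,1,10,14,10,1,1,3,42] (ℓ=10, even), read p_9/q_9
k=0  a_k=21  p_k/q_k = 21/1
k=1  a_k=3  p_k/q_k = 64/3
k=2  a_k=1  p_k/q_k = 85/4
k=3  a_k=1  p_k/q_k = 149/7
k=4  a_k=10  p_k/q_k = 1575/74
…
k=6  a_k=10  p_k/q_k = 223565/10504
…
k=8  a_k=1  p_k/q_k = 469329/22051
k=9  a_k=3  p_k/q_k = 1653751/77700
→ (1653751, 77700).  Check: 1653751²=2734892370001, 453·77700²=2734892370000, difference 1.

1653751 77700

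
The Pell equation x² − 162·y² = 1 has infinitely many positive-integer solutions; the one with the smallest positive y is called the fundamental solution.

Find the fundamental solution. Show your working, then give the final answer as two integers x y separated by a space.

√162 = [12; 1,2,1,2,12,2,1,2,1,24, …], period ℓ=10 (even) → k=9
a_0=12:  p_0=12·1+0=12,  q_0=12·0+1=1
a_1=1:  p_1=1·12+1=13,  q_1=1·1+0=1
a_2=2:  p_2=2·13+12=38,  q_2=2·1+1=3
a_3=1:  p_3=1·38+13=51,  q_3=1·3+1=4
a_4=2:  p_4=2·51+38=140,  q_4=2·4+3=11
a_5=12:  p_5=12·140+51=1731,  q_5=12·11+4=136
a_6=2:  p_6=2·1731+140=3602,  q_6=2·136+11=283
a_7=1:  p_7=1·3602+1731=5333,  q_7=1·283+136=419
a_8=2:  p_8=2·5333+3602=14268,  q_8=2·419+283=1121
a_9=1:  p_9=1·14268+5333=19601,  q_9=1·1121+419=1540
(x₁, y₁) = (19601, 1540);  19601² − 162·1540² = 1 ✓

19601 1540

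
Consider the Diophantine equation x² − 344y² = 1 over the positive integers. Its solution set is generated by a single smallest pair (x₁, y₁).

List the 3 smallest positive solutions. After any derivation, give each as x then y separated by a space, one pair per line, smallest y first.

10405 561
216528049 11674410
4505948689285 242944471539

√344 = [18; 1,1,4,1,3,1,4,1,1,36, …], period ℓ=10 (even) → k=9
i=0: a=18 ⇒ p=18, q=1
…
i=2: a=1 ⇒ p=37, q=2
…
i=5: a=3 ⇒ p=779, q=42
…
i=8: a=1 ⇒ p=5694, q=307
i=9: a=1 ⇒ p=10405, q=561
→ (10405, 561).  Check: 10405²=108264025, 344·561²=108264024, difference 1.
n=2: (10405,561)∘(10405,561) = (10405·10405+344·561·561, 10405·561+561·10405) = (216528049,11674410)
n=3: (216528049,11674410)∘(10405,561) = (10405·216528049+344·561·11674410, 10405·11674410+561·216528049) = (4505948689285,242944471539)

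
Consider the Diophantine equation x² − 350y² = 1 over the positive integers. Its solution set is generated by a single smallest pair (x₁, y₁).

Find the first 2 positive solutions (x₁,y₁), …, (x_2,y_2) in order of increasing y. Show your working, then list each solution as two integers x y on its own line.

√350 → a₀=18, period (1,2,2,2,1,36); ℓ=6 even so k=5
a_0=18:  p_0=18·1+0=18,  q_0=18·0+1=1
…
a_4=2:  p_4=2·131+56=318,  q_4=2·7+3=17
a_5=1:  p_5=1·318+131=449,  q_5=1·17+7=24
fundamental: x₁=449, y₁=24  (since 201601 − 350·576 = 1)
k=2:  x_2 = 449·449+350·24·24 = 403201,  y_2 = 449·24+24·449 = 21552

449 24
403201 21552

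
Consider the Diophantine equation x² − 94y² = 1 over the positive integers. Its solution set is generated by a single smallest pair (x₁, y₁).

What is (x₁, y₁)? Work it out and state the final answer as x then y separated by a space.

√94 → a₀=9, period (1,2,3,1,1,…,2,1,18); ℓ=16 even so k=15
k=0  a_k=9  p_k/q_k = 9/1
k=1  a_k=1  p_k/q_k = 10/1
k=2  a_k=2  p_k/q_k = 29/3
k=3  a_k=3  p_k/q_k = 97/10
…
k=5  a_k=1  p_k/q_k = 223/23
…
k=8  a_k=8  p_k/q_k = 12953/1336
k=9  a_k=1  p_k/q_k = 14417/1487
k=10  a_k=5  p_k/q_k = 85038/8771
k=11  a_k=1  p_k/q_k = 99455/10258
…
k=14  a_k=2  p_k/q_k = 1490361/153719
k=15  a_k=1  p_k/q_k = 2143295/221064
fundamental: x₁=2143295, y₁=221064  (since 4593713457025 − 94·48869292096 = 1)

2143295 221064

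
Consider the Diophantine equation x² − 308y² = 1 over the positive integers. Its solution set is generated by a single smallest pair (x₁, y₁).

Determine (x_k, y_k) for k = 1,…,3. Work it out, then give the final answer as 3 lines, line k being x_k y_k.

[17; 1,1,4,1,1,34] for √308; ℓ=6 ⇒ convergent index 5
step 0: (17, 1)  from 17·(1,0) + (0,1)
step 1: (18, 1)  from 1·(17,1) + (1,0)
step 2: (35, 2)  from 1·(18,1) + (17,1)
…
step 4: (193, 11)  from 1·(158,9) + (35,2)
step 5: (351, 20)  from 1·(193,11) + (158,9)
fundamental: x₁=351, y₁=20  (since 123201 − 308·400 = 1)
n=2: (351,20)∘(351,20) = (351·351+308·20·20, 351·20+20·351) = (246401,14040)
n=3: (246401,14040)∘(351,20) = (351·246401+308·20·14040, 351·14040+20·246401) = (172973151,9856060)

351 20
246401 14040
172973151 9856060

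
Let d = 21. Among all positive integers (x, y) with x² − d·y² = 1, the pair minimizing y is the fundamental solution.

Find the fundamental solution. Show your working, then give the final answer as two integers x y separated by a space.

55 12

d=21: √d = [4; 1,1,2,1,1,8] (ℓ=6, even), read p_5/q_5
i=0: a=4 ⇒ p=4, q=1
i=1: a=1 ⇒ p=5, q=1
…
i=3: a=2 ⇒ p=23, q=5
i=4: a=1 ⇒ p=32, q=7
i=5: a=1 ⇒ p=55, q=12
→ (55, 12).  Check: 55²=3025, 21·12²=3024, difference 1.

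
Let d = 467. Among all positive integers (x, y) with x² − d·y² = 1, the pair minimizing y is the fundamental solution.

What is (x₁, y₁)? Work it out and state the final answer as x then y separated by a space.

1625626 75225

[21; 1,1,1,1,3,…,1,1,42] for √467; ℓ=14 ⇒ convergent index 13
i=0: a=21 ⇒ p=21, q=1
i=1: a=1 ⇒ p=22, q=1
i=2: a=1 ⇒ p=43, q=2
i=3: a=1 ⇒ p=65, q=3
i=4: a=1 ⇒ p=108, q=5
i=5: a=3 ⇒ p=389, q=18
i=6: a=3 ⇒ p=1275, q=59
i=7: a=21 ⇒ p=27164, q=1257
…
i=9: a=3 ⇒ p=275465, q=12747
i=10: a=1 ⇒ p=358232, q=16577
i=11: a=1 ⇒ p=633697, q=29324
i=12: a=1 ⇒ p=991929, q=45901
i=13: a=1 ⇒ p=1625626, q=75225
(x₁, y₁) = (1625626, 75225);  1625626² − 467·75225² = 1 ✓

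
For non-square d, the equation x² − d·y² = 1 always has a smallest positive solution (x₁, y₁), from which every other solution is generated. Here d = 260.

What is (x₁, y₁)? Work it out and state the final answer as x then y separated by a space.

√260 = [16; 8,32, …], period ℓ=2 (even) → k=1
i=0: a=16 ⇒ p=16, q=1
i=1: a=8 ⇒ p=129, q=8
(x₁, y₁) = (129, 8);  129² − 260·8² = 1 ✓

129 8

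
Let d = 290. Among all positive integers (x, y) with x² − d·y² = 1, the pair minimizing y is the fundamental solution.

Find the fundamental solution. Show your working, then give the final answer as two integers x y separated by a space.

579 34

√290 → a₀=17, period (34); ℓ=1 odd so k=1
k=0  a_k=17  p_k/q_k = 17/1
k=1  a_k=34  p_k/q_k = 579/34
(x₁, y₁) = (579, 34);  579² − 290·34² = 1 ✓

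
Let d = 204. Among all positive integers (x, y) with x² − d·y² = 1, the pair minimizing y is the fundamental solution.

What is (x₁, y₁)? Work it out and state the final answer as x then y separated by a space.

[14; 3,1,1,6,1,1,3,28] for √204; ℓ=8 ⇒ convergent index 7
a_0=14:  p_0=14·1+0=14,  q_0=14·0+1=1
…
a_6=1:  p_6=1·757+657=1414,  q_6=1·53+46=99
a_7=3:  p_7=3·1414+757=4999,  q_7=3·99+53=350
fundamental: x₁=4999, y₁=350  (since 24990001 − 204·122500 = 1)

4999 350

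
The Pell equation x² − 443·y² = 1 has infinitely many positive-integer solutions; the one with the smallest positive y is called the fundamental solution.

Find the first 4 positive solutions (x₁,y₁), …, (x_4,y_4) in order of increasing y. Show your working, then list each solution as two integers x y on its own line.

442 21
390727 18564
345402226 16410555
305335177057 14506912056

√443 → a₀=21, period (21,42); ℓ=2 even so k=1
a_0=21:  p_0=21·1+0=21,  q_0=21·0+1=1
a_1=21:  p_1=21·21+1=442,  q_1=21·1+0=21
→ (442, 21).  Check: 442²=195364, 443·21²=195363, difference 1.
(x_2, y_2) = (442·442 + 443·21·21, 442·21 + 21·442) = (390727, 18564)
(x_3, y_3) = (442·390727 + 443·21·18564, 442·18564 + 21·390727) = (345402226, 16410555)
(x_4, y_4) = (442·345402226 + 443·21·16410555, 442·16410555 + 21·345402226) = (305335177057, 14506912056)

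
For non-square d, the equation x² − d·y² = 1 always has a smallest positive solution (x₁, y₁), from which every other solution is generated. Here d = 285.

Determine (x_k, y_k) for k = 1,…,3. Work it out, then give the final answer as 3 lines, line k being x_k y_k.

2431 144
11819521 700128
57466508671 3404022192

√285 → a₀=16, period (1,7,2,7,1,32); ℓ=6 even so k=5
step 0: (16, 1)  from 16·(1,0) + (0,1)
…
step 2: (135, 8)  from 7·(17,1) + (16,1)
…
step 4: (2144, 127)  from 7·(287,17) + (135,8)
step 5: (2431, 144)  from 1·(2144,127) + (287,17)
(x₁, y₁) = (2431, 144);  2431² − 285·144² = 1 ✓
(2431+144√285)^2 = 11819521 + 700128√285
(2431+144√285)^3 = 57466508671 + 3404022192√285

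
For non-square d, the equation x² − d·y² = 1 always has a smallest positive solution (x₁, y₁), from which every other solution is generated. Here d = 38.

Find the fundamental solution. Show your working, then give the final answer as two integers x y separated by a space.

d=38: √d = [6; 6,12] (ℓ=2, even), read p_1/q_1
step 0: (6, 1)  from 6·(1,0) + (0,1)
step 1: (37, 6)  from 6·(6,1) + (1,0)
fundamental: x₁=37, y₁=6  (since 1369 − 38·36 = 1)

37 6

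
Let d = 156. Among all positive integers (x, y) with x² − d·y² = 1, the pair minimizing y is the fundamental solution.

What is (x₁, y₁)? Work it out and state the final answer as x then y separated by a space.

25 2

d=156: √d = [12; 2,24] (ℓ=2, even), read p_1/q_1
i=0: a=12 ⇒ p=12, q=1
i=1: a=2 ⇒ p=25, q=2
fundamental: x₁=25, y₁=2  (since 625 − 156·4 = 1)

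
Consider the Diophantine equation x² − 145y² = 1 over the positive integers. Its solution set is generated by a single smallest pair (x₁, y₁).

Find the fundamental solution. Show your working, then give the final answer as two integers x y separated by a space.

[12; 24] for √145; ℓ=1 ⇒ convergent index 1
step 0: (12, 1)  from 12·(1,0) + (0,1)
step 1: (289, 24)  from 24·(12,1) + (1,0)
→ (289, 24).  Check: 289²=83521, 145·24²=83520, difference 1.

289 24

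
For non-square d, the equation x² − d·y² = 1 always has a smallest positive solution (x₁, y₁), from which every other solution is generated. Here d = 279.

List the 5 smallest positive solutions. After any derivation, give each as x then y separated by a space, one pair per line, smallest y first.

√279 → a₀=16, period (1,2,2,1,2,2,1,32); ℓ=8 even so k=7
k=0  a_k=16  p_k/q_k = 16/1
k=1  a_k=1  p_k/q_k = 17/1
…
k=3  a_k=2  p_k/q_k = 117/7
k=4  a_k=1  p_k/q_k = 167/10
…
k=6  a_k=2  p_k/q_k = 1069/64
k=7  a_k=1  p_k/q_k = 1520/91
(x₁, y₁) = (1520, 91);  1520² − 279·91² = 1 ✓
(1520+91√279)^2 = 4620799 + 276640√279
(1520+91√279)^3 = 14047227440 + 840985509√279
(1520+91√279)^4 = 42703566796801 + 2556595670720√279
(1520+91√279)^5 = 129818829015047600 + 7772049998003291√279

1520 91
4620799 276640
14047227440 840985509
42703566796801 2556595670720
129818829015047600 7772049998003291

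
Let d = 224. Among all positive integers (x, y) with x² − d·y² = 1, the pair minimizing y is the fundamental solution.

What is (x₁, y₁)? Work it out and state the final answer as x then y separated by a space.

d=224: √d = [14; 1,28] (ℓ=2, even), read p_1/q_1
i=0: a=14 ⇒ p=14, q=1
i=1: a=1 ⇒ p=15, q=1
(x₁, y₁) = (15, 1);  15² − 224·1² = 1 ✓

15 1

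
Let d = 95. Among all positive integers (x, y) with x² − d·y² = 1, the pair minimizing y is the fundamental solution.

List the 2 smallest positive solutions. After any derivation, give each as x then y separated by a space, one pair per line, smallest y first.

[9; 1,2,1,18] for √95; ℓ=4 ⇒ convergent index 3
a_0=9:  p_0=9·1+0=9,  q_0=9·0+1=1
…
a_2=2:  p_2=2·10+9=29,  q_2=2·1+1=3
a_3=1:  p_3=1·29+10=39,  q_3=1·3+1=4
fundamental: x₁=39, y₁=4  (since 1521 − 95·16 = 1)
k=2:  x_2 = 39·39+95·4·4 = 3041,  y_2 = 39·4+4·39 = 312

39 4
3041 312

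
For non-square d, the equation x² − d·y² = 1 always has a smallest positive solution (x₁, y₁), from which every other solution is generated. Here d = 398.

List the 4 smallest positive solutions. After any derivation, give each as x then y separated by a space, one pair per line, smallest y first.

399 20
318401 15960
254083599 12736060
202758393601 10163359920

[19; 1,18,1,38] for √398; ℓ=4 ⇒ convergent index 3
a_0=19:  p_0=19·1+0=19,  q_0=19·0+1=1
a_1=1:  p_1=1·19+1=20,  q_1=1·1+0=1
a_2=18:  p_2=18·20+19=379,  q_2=18·1+1=19
a_3=1:  p_3=1·379+20=399,  q_3=1·19+1=20
fundamental: x₁=399, y₁=20  (since 159201 − 398·400 = 1)
k=2:  x_2 = 399·399+398·20·20 = 318401,  y_2 = 399·20+20·399 = 15960
k=3:  x_3 = 399·318401+398·20·15960 = 254083599,  y_3 = 399·15960+20·318401 = 12736060
k=4:  x_4 = 399·254083599+398·20·12736060 = 202758393601,  y_4 = 399·12736060+20·254083599 = 10163359920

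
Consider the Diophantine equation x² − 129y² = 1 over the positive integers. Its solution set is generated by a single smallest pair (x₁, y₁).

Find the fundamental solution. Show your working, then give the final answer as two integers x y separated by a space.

16855 1484

d=129: √d = [11; 2,1,3,1,6,1,3,1,2,22] (ℓ=10, even), read p_9/q_9
a_0=11:  p_0=11·1+0=11,  q_0=11·0+1=1
…
a_4=1:  p_4=1·125+34=159,  q_4=1·11+3=14
…
a_6=1:  p_6=1·1079+159=1238,  q_6=1·95+14=109
…
a_8=1:  p_8=1·4793+1238=6031,  q_8=1·422+109=531
a_9=2:  p_9=2·6031+4793=16855,  q_9=2·531+422=1484
(x₁, y₁) = (16855, 1484);  16855² − 129·1484² = 1 ✓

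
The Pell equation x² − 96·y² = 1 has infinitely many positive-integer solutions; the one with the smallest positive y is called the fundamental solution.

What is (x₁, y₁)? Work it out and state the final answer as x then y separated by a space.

√96 = [9; 1,3,1,18, …], period ℓ=4 (even) → k=3
a_0=9:  p_0=9·1+0=9,  q_0=9·0+1=1
a_1=1:  p_1=1·9+1=10,  q_1=1·1+0=1
a_2=3:  p_2=3·10+9=39,  q_2=3·1+1=4
a_3=1:  p_3=1·39+10=49,  q_3=1·4+1=5
(x₁, y₁) = (49, 5);  49² − 96·5² = 1 ✓

49 5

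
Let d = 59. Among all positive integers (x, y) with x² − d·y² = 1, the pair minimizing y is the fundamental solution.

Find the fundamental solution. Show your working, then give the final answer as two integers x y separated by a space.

√59 = [7; 1,2,7,2,1,14, …], period ℓ=6 (even) → k=5
k=0  a_k=7  p_k/q_k = 7/1
k=1  a_k=1  p_k/q_k = 8/1
k=2  a_k=2  p_k/q_k = 23/3
k=3  a_k=7  p_k/q_k = 169/22
k=4  a_k=2  p_k/q_k = 361/47
k=5  a_k=1  p_k/q_k = 530/69
→ (530, 69).  Check: 530²=280900, 59·69²=280899, difference 1.

530 69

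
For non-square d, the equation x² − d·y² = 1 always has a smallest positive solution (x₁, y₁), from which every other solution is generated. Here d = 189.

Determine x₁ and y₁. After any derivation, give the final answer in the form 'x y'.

55 4

√189 = [13; 1,2,1,26, …], period ℓ=4 (even) → k=3
a_0=13:  p_0=13·1+0=13,  q_0=13·0+1=1
…
a_2=2:  p_2=2·14+13=41,  q_2=2·1+1=3
a_3=1:  p_3=1·41+14=55,  q_3=1·3+1=4
(x₁, y₁) = (55, 4);  55² − 189·4² = 1 ✓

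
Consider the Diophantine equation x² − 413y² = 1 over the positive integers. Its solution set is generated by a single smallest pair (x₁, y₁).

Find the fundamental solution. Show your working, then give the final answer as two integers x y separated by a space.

√413 → a₀=20, period (3,9,1,4,1,9,3,40); ℓ=8 even so k=7
a_0=20:  p_0=20·1+0=20,  q_0=20·0+1=1
a_1=3:  p_1=3·20+1=61,  q_1=3·1+0=3
a_2=9:  p_2=9·61+20=569,  q_2=9·3+1=28
a_3=1:  p_3=1·569+61=630,  q_3=1·28+3=31
a_4=4:  p_4=4·630+569=3089,  q_4=4·31+28=152
…
a_6=9:  p_6=9·3719+3089=36560,  q_6=9·183+152=1799
a_7=3:  p_7=3·36560+3719=113399,  q_7=3·1799+183=5580
fundamental: x₁=113399, y₁=5580  (since 12859333201 − 413·31136400 = 1)

113399 5580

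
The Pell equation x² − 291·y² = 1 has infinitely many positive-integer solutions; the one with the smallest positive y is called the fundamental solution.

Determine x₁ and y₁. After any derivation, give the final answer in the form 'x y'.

[17; 17,34] for √291; ℓ=2 ⇒ convergent index 1
i=0: a=17 ⇒ p=17, q=1
i=1: a=17 ⇒ p=290, q=17
→ (290, 17).  Check: 290²=84100, 291·17²=84099, difference 1.

290 17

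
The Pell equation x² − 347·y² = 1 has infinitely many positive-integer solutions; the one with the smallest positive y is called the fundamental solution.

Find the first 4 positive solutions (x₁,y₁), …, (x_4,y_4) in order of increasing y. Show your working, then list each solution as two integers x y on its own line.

√347 → a₀=18, period (1,1,1,2,4,…,1,1,36); ℓ=14 even so k=13
k=0  a_k=18  p_k/q_k = 18/1
…
k=2  a_k=1  p_k/q_k = 37/2
…
k=4  a_k=2  p_k/q_k = 149/8
k=5  a_k=4  p_k/q_k = 652/35
…
k=10  a_k=2  p_k/q_k = 164168/8813
…
k=12  a_k=1  p_k/q_k = 402885/21628
k=13  a_k=1  p_k/q_k = 641602/34443
→ (641602, 34443).  Check: 641602²=411653126404, 347·34443²=411653126403, difference 1.
(641602+34443√347)^2 = 823306252807 + 44197395372√347
(641602+34443√347)^3 = 1056469876826312026 + 56714274530897445√347
(641602+34443√347)^4 = 1355666371822207590758497 + 72775983935101527618408√347

641602 34443
823306252807 44197395372
1056469876826312026 56714274530897445
1355666371822207590758497 72775983935101527618408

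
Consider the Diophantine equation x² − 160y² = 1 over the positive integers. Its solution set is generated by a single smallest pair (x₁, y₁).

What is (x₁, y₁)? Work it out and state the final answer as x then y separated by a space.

√160 = [12; 1,1,1,5,1,1,1,24, …], period ℓ=8 (even) → k=7
i=0: a=12 ⇒ p=12, q=1
i=1: a=1 ⇒ p=13, q=1
…
i=3: a=1 ⇒ p=38, q=3
…
i=5: a=1 ⇒ p=253, q=20
i=6: a=1 ⇒ p=468, q=37
i=7: a=1 ⇒ p=721, q=57
(x₁, y₁) = (721, 57);  721² − 160·57² = 1 ✓

721 57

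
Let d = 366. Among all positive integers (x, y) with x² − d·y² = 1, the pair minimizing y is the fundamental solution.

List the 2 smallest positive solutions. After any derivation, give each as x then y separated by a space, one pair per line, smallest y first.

907925 47458
1648655611249 86176609300

[19; 7,1,1,1,2,12,2,1,1,1,7,38] for √366; ℓ=12 ⇒ convergent index 11
k=0  a_k=19  p_k/q_k = 19/1
…
k=2  a_k=1  p_k/q_k = 153/8
k=3  a_k=1  p_k/q_k = 287/15
k=4  a_k=1  p_k/q_k = 440/23
…
k=10  a_k=1  p_k/q_k = 119053/6223
k=11  a_k=7  p_k/q_k = 907925/47458
→ (907925, 47458).  Check: 907925²=824327805625, 366·47458²=824327805624, difference 1.
(907925+47458√366)^2 = 1648655611249 + 86176609300√366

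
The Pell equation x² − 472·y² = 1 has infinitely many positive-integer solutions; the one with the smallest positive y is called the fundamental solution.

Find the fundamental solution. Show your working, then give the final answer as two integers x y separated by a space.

306917 14127

[21; 1,2,1,1,1,…,2,1,42] for √472; ℓ=14 ⇒ convergent index 13
step 0: (21, 1)  from 21·(1,0) + (0,1)
…
step 2: (65, 3)  from 2·(22,1) + (21,1)
step 3: (87, 4)  from 1·(65,3) + (22,1)
step 4: (152, 7)  from 1·(87,4) + (65,3)
step 5: (239, 11)  from 1·(152,7) + (87,4)
step 6: (1108, 51)  from 4·(239,11) + (152,7)
step 7: (5779, 266)  from 5·(1108,51) + (239,11)
step 8: (24224, 1115)  from 4·(5779,266) + (1108,51)
step 9: (30003, 1381)  from 1·(24224,1115) + (5779,266)
step 10: (54227, 2496)  from 1·(30003,1381) + (24224,1115)
…
step 12: (222687, 10250)  from 2·(84230,3877) + (54227,2496)
step 13: (306917, 14127)  from 1·(222687,10250) + (84230,3877)
→ (306917, 14127).  Check: 306917²=94198044889, 472·14127²=94198044888, difference 1.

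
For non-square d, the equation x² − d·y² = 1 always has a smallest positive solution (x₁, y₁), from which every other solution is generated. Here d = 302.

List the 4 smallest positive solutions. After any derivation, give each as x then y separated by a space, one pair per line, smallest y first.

[17; 2,1,1,1,4,…,1,2,34] for √302; ℓ=16 ⇒ convergent index 15
a_0=17:  p_0=17·1+0=17,  q_0=17·0+1=1
…
a_2=1:  p_2=1·35+17=52,  q_2=1·2+1=3
a_3=1:  p_3=1·52+35=87,  q_3=1·3+2=5
…
a_6=2:  p_6=2·643+139=1425,  q_6=2·37+8=82
a_7=1:  p_7=1·1425+643=2068,  q_7=1·82+37=119
a_8=16:  p_8=16·2068+1425=34513,  q_8=16·119+82=1986
a_9=1:  p_9=1·34513+2068=36581,  q_9=1·1986+119=2105
a_10=2:  p_10=2·36581+34513=107675,  q_10=2·2105+1986=6196
a_11=4:  p_11=4·107675+36581=467281,  q_11=4·6196+2105=26889
a_12=1:  p_12=1·467281+107675=574956,  q_12=1·26889+6196=33085
…
a_14=1:  p_14=1·1042237+574956=1617193,  q_14=1·59974+33085=93059
a_15=2:  p_15=2·1617193+1042237=4276623,  q_15=2·93059+59974=246092
(x₁, y₁) = (4276623, 246092);  4276623² − 302·246092² = 1 ✓
n=2: (4276623,246092)∘(4276623,246092) = (4276623·4276623+302·246092·246092, 4276623·246092+246092·4276623) = (36579008568257,2104885414632)
n=3: (36579008568257,2104885414632)∘(4276623,246092) = (4276623·36579008568257+302·246092·2104885414632, 4276623·2104885414632+246092·36579008568257) = (312869258720405635599,18003602753159249380)
n=4: (312869258720405635599,18003602753159249380)∘(4276623,246092) = (4276623·312869258720405635599+302·246092·18003602753159249380, 4276623·18003602753159249380+246092·312869258720405635599) = (2676047735673238042056036097,153989243234046232237072848)

4276623 246092
36579008568257 2104885414632
312869258720405635599 18003602753159249380
2676047735673238042056036097 153989243234046232237072848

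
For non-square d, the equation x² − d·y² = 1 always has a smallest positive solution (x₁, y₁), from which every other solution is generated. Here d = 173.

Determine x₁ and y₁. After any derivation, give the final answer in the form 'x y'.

[13; 6,1,1,6,26] for √173; ℓ=5 ⇒ convergent index 9
k=0  a_k=13  p_k/q_k = 13/1
k=1  a_k=6  p_k/q_k = 79/6
…
k=3  a_k=1  p_k/q_k = 171/13
…
k=5  a_k=26  p_k/q_k = 29239/2223
k=6  a_k=6  p_k/q_k = 176552/13423
…
k=8  a_k=1  p_k/q_k = 382343/29069
k=9  a_k=6  p_k/q_k = 2499849/190060
→ (2499849, 190060).  Check: 2499849²=6249245022801, 173·190060²=6249245022800, difference 1.

2499849 190060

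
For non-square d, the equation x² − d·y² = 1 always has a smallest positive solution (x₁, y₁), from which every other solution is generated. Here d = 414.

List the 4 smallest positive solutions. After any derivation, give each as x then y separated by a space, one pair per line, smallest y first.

d=414: √d = [20; 2,1,7,2,7,1,2,40] (ℓ=8, even), read p_7/q_7
i=0: a=20 ⇒ p=20, q=1
i=1: a=2 ⇒ p=41, q=2
…
i=3: a=7 ⇒ p=468, q=23
i=4: a=2 ⇒ p=997, q=49
…
i=6: a=1 ⇒ p=8444, q=415
i=7: a=2 ⇒ p=24335, q=1196
(x₁, y₁) = (24335, 1196);  24335² − 414·1196² = 1 ✓
n=2: (24335,1196)∘(24335,1196) = (24335·24335+414·1196·1196, 24335·1196+1196·24335) = (1184384449,58209320)
n=3: (1184384449,58209320)∘(24335,1196) = (24335·1184384449+414·1196·58209320, 24335·58209320+1196·1184384449) = (57643991108495,2833047603204)
n=4: (57643991108495,2833047603204)∘(24335,1196) = (24335·57643991108495+414·1196·2833047603204, 24335·2833047603204+1196·57643991108495) = (2805533046066067201,137884426789729360)

24335 1196
1184384449 58209320
57643991108495 2833047603204
2805533046066067201 137884426789729360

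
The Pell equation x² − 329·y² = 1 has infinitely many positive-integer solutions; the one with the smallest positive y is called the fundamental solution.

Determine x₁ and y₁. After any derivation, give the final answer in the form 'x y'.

[18; 7,4,2,1,1,4,1,1,2,4,7,36] for √329; ℓ=12 ⇒ convergent index 11
a_0=18:  p_0=18·1+0=18,  q_0=18·0+1=1
a_1=7:  p_1=7·18+1=127,  q_1=7·1+0=7
a_2=4:  p_2=4·127+18=526,  q_2=4·7+1=29
a_3=2:  p_3=2·526+127=1179,  q_3=2·29+7=65
a_4=1:  p_4=1·1179+526=1705,  q_4=1·65+29=94
…
a_7=1:  p_7=1·13241+2884=16125,  q_7=1·730+159=889
a_8=1:  p_8=1·16125+13241=29366,  q_8=1·889+730=1619
a_9=2:  p_9=2·29366+16125=74857,  q_9=2·1619+889=4127
a_10=4:  p_10=4·74857+29366=328794,  q_10=4·4127+1619=18127
a_11=7:  p_11=7·328794+74857=2376415,  q_11=7·18127+4127=131016
(x₁, y₁) = (2376415, 131016);  2376415² − 329·131016² = 1 ✓

2376415 131016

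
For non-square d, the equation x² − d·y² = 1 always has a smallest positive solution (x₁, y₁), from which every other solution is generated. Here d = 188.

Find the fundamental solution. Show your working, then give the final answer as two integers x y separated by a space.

4607 336

d=188: √d = [13; 1,2,2,6,2,2,1,26] (ℓ=8, even), read p_7/q_7
step 0: (13, 1)  from 13·(1,0) + (0,1)
…
step 3: (96, 7)  from 2·(41,3) + (14,1)
…
step 5: (1330, 97)  from 2·(617,45) + (96,7)
step 6: (3277, 239)  from 2·(1330,97) + (617,45)
step 7: (4607, 336)  from 1·(3277,239) + (1330,97)
→ (4607, 336).  Check: 4607²=21224449, 188·336²=21224448, difference 1.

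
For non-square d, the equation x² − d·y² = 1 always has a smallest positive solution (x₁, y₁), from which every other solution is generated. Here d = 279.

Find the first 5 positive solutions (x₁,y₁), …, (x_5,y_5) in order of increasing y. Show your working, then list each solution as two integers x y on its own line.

1520 91
4620799 276640
14047227440 840985509
42703566796801 2556595670720
129818829015047600 7772049998003291

d=279: √d = [16; 1,2,2,1,2,2,1,32] (ℓ=8, even), read p_7/q_7
step 0: (16, 1)  from 16·(1,0) + (0,1)
…
step 5: (451, 27)  from 2·(167,10) + (117,7)
step 6: (1069, 64)  from 2·(451,27) + (167,10)
step 7: (1520, 91)  from 1·(1069,64) + (451,27)
(x₁, y₁) = (1520, 91);  1520² − 279·91² = 1 ✓
k=2:  x_2 = 1520·1520+279·91·91 = 4620799,  y_2 = 1520·91+91·1520 = 276640
k=3:  x_3 = 1520·4620799+279·91·276640 = 14047227440,  y_3 = 1520·276640+91·4620799 = 840985509
k=4:  x_4 = 1520·14047227440+279·91·840985509 = 42703566796801,  y_4 = 1520·840985509+91·14047227440 = 2556595670720
k=5:  x_5 = 1520·42703566796801+279·91·2556595670720 = 129818829015047600,  y_5 = 1520·2556595670720+91·42703566796801 = 7772049998003291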